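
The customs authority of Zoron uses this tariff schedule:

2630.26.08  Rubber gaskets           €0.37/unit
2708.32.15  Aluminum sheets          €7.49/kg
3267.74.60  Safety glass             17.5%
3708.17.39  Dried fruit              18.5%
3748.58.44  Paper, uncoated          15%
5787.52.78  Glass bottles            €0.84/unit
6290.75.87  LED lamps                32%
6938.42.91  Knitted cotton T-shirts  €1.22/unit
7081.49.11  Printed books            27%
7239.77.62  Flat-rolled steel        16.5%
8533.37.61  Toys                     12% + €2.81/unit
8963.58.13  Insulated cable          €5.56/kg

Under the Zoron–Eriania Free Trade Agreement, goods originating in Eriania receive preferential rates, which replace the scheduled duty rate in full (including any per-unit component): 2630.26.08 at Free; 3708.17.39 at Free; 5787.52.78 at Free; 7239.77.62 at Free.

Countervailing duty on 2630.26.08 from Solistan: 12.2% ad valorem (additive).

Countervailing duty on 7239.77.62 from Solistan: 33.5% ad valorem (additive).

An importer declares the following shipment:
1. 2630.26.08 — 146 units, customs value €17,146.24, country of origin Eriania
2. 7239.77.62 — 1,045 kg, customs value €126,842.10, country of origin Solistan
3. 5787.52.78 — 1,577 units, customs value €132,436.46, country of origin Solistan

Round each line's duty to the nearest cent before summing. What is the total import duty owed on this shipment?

Line 1 (2630.26.08, Eriania, 146 units, €17,146.24):
Base rate for 2630.26.08 is €0.37/unit.
Origin Eriania qualifies under the Zoron–Eriania agreement and 2630.26.08 is covered: preferential rate Free applies instead.
The additional-duty order on 2630.26.08 targets Solistan, not Eriania; it does not apply.
Duty = €17,146.24 × 0% = €0.00.
Line 2 (7239.77.62, Solistan, 1,045 kg, €126,842.10):
Base rate for 7239.77.62 is 16.5%.
7239.77.62 has an FTA preferential rate, but origin Solistan is not Eriania; base rate stands.
Additional duty on 7239.77.62 from Solistan: +33.5%. Applied ad valorem rate: 16.5% + 33.5% = 50%.
Duty = €126,842.10 × 50% = €63,421.05.
Line 3 (5787.52.78, Solistan, 1,577 units, €132,436.46):
Base rate for 5787.52.78 is €0.84/unit.
5787.52.78 has an FTA preferential rate, but origin Solistan is not Eriania; base rate stands.
Duty = 1,577 × €0.84 = €1,324.68.
Total = €0.00 + €63,421.05 + €1,324.68 = €64,745.73.

€64,745.73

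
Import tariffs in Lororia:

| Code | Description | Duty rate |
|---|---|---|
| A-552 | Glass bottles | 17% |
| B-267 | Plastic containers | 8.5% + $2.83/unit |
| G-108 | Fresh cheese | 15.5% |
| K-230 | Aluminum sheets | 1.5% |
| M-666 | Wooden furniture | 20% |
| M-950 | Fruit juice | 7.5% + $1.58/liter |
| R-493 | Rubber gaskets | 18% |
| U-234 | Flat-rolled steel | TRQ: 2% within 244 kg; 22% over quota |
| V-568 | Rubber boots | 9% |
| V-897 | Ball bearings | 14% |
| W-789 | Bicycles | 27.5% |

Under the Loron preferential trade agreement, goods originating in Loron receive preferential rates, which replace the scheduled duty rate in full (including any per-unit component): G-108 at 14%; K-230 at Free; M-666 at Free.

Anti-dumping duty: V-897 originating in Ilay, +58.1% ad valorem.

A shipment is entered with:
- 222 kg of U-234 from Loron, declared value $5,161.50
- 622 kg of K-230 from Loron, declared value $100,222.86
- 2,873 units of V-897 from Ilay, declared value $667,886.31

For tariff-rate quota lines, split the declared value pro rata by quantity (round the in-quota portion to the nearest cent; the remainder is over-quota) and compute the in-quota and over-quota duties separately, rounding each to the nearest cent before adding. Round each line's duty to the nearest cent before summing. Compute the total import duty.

$481,649.26

Line 1 (U-234, Loron, 222 kg, $5,161.50):
Code U-234 is under a tariff-rate quota (threshold 244 kg). Quantity 222 kg is within the quota, so the in-quota rate 2% applies to the full value.
Duty = $5,161.50 × 2% = $103.23.
Line 2 (K-230, Loron, 622 kg, $100,222.86):
Base rate for K-230 is 1.5%.
Origin Loron qualifies under the Lororia–Loron agreement and K-230 is covered: preferential rate Free applies instead.
Duty = $100,222.86 × 0% = $0.00.
Line 3 (V-897, Ilay, 2,873 units, $667,886.31):
Base rate for V-897 is 14%.
Additional duty on V-897 from Ilay: +58.1%. Applied ad valorem rate: 14% + 58.1% = 72.1%.
Duty = $667,886.31 × 72.1% = $481,546.03.
Total = $103.23 + $0.00 + $481,546.03 = $481,649.26.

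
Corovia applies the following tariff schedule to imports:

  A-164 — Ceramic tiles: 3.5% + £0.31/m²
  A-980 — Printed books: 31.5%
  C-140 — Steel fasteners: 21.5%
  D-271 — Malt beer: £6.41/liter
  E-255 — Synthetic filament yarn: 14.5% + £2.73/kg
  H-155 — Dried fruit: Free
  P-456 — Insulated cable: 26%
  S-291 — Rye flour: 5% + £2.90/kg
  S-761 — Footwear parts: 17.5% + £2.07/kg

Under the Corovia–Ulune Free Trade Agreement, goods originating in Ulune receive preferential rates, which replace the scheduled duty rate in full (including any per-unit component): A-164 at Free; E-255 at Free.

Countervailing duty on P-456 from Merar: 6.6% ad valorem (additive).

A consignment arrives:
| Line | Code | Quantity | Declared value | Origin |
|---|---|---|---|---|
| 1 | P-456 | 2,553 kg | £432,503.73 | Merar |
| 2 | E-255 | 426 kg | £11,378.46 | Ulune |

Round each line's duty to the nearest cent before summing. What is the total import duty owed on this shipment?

Line 1 (P-456, Merar, 2,553 kg, £432,503.73):
Base rate for P-456 is 26%.
Additional duty on P-456 from Merar: +6.6%. Applied ad valorem rate: 26% + 6.6% = 32.6%.
Duty = £432,503.73 × 32.6% = £140,996.22.
Line 2 (E-255, Ulune, 426 kg, £11,378.46):
Base rate for E-255 is 14.5% + £2.73/kg.
Origin Ulune qualifies under the Corovia–Ulune agreement and E-255 is covered: preferential rate Free applies instead.
Duty = £11,378.46 × 0% = £0.00.
Total = £140,996.22 + £0.00 = £140,996.22.

£140,996.22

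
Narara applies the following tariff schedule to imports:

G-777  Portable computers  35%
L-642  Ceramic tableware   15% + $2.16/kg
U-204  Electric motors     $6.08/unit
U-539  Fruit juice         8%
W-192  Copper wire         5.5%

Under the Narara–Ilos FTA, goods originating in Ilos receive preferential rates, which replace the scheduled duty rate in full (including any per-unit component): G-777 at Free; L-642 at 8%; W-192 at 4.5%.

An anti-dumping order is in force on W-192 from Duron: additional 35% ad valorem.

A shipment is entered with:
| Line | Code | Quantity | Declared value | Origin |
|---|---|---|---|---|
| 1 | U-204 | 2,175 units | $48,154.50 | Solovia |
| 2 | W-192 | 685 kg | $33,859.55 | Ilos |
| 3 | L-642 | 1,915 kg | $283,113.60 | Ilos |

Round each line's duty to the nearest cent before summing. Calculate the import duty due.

Line 1 (U-204, Solovia, 2,175 units, $48,154.50):
Base rate for U-204 is $6.08/unit.
Duty = 2,175 × $6.08 = $13,224.00.
Line 2 (W-192, Ilos, 685 kg, $33,859.55):
Base rate for W-192 is 5.5%.
Origin Ilos qualifies under the Narara–Ilos agreement and W-192 is covered: preferential rate 4.5% applies instead.
The additional-duty order on W-192 targets Duron, not Ilos; it does not apply.
Duty = $33,859.55 × 4.5% = $1,523.68.
Line 3 (L-642, Ilos, 1,915 kg, $283,113.60):
Base rate for L-642 is 15% + $2.16/kg.
Origin Ilos qualifies under the Narara–Ilos agreement and L-642 is covered: preferential rate 8% applies instead.
Duty = $283,113.60 × 8% = $22,649.09.
Total = $13,224.00 + $1,523.68 + $22,649.09 = $37,396.77.

$37,396.77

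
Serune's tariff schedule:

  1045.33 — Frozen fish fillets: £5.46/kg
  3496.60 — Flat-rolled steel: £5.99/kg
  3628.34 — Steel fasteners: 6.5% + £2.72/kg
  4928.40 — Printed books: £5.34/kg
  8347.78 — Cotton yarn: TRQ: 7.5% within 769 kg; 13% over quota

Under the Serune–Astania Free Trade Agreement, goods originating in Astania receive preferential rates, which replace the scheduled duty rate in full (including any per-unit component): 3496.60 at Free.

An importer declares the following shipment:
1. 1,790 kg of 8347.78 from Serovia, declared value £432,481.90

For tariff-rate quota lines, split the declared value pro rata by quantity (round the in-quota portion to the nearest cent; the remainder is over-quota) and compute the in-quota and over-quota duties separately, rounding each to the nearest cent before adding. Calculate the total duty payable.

£46,003.76

Line 1 (8347.78, Serovia, 1,790 kg, £432,481.90):
Code 8347.78 is under a tariff-rate quota (threshold 769 kg). In-quota: 769 kg at 7.5%; over-quota: 1,021 kg at 13%.
Pro-rata value split: in-quota = £432,481.90 × 769/1,790 = £185,798.09; over-quota = £432,481.90 − £185,798.09 = £246,683.81.
In-quota duty = £185,798.09 × 7.5% = £13,934.86. Over-quota duty = £246,683.81 × 13% = £32,068.90.
Line duty = £13,934.86 + £32,068.90 = £46,003.76.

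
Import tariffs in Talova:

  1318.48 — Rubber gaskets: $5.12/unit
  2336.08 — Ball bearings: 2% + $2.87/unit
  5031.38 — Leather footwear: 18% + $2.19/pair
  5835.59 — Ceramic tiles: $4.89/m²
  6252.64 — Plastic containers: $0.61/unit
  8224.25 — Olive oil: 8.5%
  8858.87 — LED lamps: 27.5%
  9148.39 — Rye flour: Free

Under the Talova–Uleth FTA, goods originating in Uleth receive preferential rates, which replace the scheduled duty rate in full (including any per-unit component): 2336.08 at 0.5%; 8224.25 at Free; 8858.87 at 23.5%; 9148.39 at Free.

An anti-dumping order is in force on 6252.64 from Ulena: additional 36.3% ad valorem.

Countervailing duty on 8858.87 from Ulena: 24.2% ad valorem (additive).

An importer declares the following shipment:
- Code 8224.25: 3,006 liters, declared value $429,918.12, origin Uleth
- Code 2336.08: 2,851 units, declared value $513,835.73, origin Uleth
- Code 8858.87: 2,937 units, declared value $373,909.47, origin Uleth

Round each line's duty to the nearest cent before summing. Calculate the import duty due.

Line 1 (8224.25, Uleth, 3,006 liters, $429,918.12):
Base rate for 8224.25 is 8.5%.
Origin Uleth qualifies under the Talova–Uleth agreement and 8224.25 is covered: preferential rate Free applies instead.
Duty = $429,918.12 × 0% = $0.00.
Line 2 (2336.08, Uleth, 2,851 units, $513,835.73):
Base rate for 2336.08 is 2% + $2.87/unit.
Origin Uleth qualifies under the Talova–Uleth agreement and 2336.08 is covered: preferential rate 0.5% applies instead.
Duty = $513,835.73 × 0.5% = $2,569.18.
Line 3 (8858.87, Uleth, 2,937 units, $373,909.47):
Base rate for 8858.87 is 27.5%.
Origin Uleth qualifies under the Talova–Uleth agreement and 8858.87 is covered: preferential rate 23.5% applies instead.
The additional-duty order on 8858.87 targets Ulena, not Uleth; it does not apply.
Duty = $373,909.47 × 23.5% = $87,868.73.
Total = $0.00 + $2,569.18 + $87,868.73 = $90,437.91.

$90,437.91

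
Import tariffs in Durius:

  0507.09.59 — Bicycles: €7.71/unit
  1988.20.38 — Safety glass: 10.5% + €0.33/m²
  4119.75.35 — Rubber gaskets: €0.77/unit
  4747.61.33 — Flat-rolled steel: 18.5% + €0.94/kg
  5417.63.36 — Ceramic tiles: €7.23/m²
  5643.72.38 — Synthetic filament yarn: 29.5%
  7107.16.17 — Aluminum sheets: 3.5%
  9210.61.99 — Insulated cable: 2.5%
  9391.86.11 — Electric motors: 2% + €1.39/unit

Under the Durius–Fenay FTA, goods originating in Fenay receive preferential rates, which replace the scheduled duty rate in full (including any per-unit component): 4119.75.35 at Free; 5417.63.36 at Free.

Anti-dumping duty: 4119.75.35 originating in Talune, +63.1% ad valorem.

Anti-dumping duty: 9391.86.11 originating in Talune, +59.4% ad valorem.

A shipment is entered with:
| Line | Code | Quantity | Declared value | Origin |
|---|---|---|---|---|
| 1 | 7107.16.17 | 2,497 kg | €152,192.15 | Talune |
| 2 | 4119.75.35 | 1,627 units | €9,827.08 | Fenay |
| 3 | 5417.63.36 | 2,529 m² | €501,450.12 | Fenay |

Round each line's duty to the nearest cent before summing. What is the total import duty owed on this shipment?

€5,326.73

Line 1 (7107.16.17, Talune, 2,497 kg, €152,192.15):
Base rate for 7107.16.17 is 3.5%.
Duty = €152,192.15 × 3.5% = €5,326.73.
Line 2 (4119.75.35, Fenay, 1,627 units, €9,827.08):
Base rate for 4119.75.35 is €0.77/unit.
Origin Fenay qualifies under the Durius–Fenay agreement and 4119.75.35 is covered: preferential rate Free applies instead.
The additional-duty order on 4119.75.35 targets Talune, not Fenay; it does not apply.
Duty = €9,827.08 × 0% = €0.00.
Line 3 (5417.63.36, Fenay, 2,529 m², €501,450.12):
Base rate for 5417.63.36 is €7.23/m².
Origin Fenay qualifies under the Durius–Fenay agreement and 5417.63.36 is covered: preferential rate Free applies instead.
Duty = €501,450.12 × 0% = €0.00.
Total = €5,326.73 + €0.00 + €0.00 = €5,326.73.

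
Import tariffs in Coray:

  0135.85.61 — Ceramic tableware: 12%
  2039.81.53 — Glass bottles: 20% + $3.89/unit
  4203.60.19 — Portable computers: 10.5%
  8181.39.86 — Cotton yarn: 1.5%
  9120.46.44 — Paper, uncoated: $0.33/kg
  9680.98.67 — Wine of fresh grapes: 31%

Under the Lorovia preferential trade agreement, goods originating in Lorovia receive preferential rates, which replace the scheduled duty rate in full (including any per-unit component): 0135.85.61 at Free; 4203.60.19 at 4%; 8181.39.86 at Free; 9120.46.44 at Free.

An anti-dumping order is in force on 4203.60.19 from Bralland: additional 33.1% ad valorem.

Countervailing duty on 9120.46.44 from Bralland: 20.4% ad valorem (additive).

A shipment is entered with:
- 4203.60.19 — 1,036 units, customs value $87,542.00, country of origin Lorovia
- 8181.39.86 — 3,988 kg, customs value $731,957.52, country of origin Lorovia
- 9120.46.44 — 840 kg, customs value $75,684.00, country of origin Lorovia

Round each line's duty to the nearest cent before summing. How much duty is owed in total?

Line 1 (4203.60.19, Lorovia, 1,036 units, $87,542.00):
Base rate for 4203.60.19 is 10.5%.
Origin Lorovia qualifies under the Coray–Lorovia agreement and 4203.60.19 is covered: preferential rate 4% applies instead.
The additional-duty order on 4203.60.19 targets Bralland, not Lorovia; it does not apply.
Duty = $87,542.00 × 4% = $3,501.68.
Line 2 (8181.39.86, Lorovia, 3,988 kg, $731,957.52):
Base rate for 8181.39.86 is 1.5%.
Origin Lorovia qualifies under the Coray–Lorovia agreement and 8181.39.86 is covered: preferential rate Free applies instead.
Duty = $731,957.52 × 0% = $0.00.
Line 3 (9120.46.44, Lorovia, 840 kg, $75,684.00):
Base rate for 9120.46.44 is $0.33/kg.
Origin Lorovia qualifies under the Coray–Lorovia agreement and 9120.46.44 is covered: preferential rate Free applies instead.
The additional-duty order on 9120.46.44 targets Bralland, not Lorovia; it does not apply.
Duty = $75,684.00 × 0% = $0.00.
Total = $3,501.68 + $0.00 + $0.00 = $3,501.68.

$3,501.68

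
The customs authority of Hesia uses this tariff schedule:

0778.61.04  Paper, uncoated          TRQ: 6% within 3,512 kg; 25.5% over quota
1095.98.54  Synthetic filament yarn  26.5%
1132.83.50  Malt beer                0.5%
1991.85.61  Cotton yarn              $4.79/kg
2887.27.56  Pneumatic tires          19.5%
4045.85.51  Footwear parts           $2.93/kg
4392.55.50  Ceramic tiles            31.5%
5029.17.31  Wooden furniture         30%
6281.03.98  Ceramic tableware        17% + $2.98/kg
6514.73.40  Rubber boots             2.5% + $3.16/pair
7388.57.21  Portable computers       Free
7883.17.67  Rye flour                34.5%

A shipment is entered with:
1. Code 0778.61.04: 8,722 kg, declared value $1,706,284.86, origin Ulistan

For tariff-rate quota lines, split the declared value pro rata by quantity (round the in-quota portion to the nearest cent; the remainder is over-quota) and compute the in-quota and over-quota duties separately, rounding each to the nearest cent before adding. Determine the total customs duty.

$301,127.39

Line 1 (0778.61.04, Ulistan, 8,722 kg, $1,706,284.86):
Code 0778.61.04 is under a tariff-rate quota (threshold 3,512 kg). In-quota: 3,512 kg at 6%; over-quota: 5,210 kg at 25.5%.
Pro-rata value split: in-quota = $1,706,284.86 × 3,512/8,722 = $687,052.56; over-quota = $1,706,284.86 − $687,052.56 = $1,019,232.30.
In-quota duty = $687,052.56 × 6% = $41,223.15. Over-quota duty = $1,019,232.30 × 25.5% = $259,904.24.
Line duty = $41,223.15 + $259,904.24 = $301,127.39.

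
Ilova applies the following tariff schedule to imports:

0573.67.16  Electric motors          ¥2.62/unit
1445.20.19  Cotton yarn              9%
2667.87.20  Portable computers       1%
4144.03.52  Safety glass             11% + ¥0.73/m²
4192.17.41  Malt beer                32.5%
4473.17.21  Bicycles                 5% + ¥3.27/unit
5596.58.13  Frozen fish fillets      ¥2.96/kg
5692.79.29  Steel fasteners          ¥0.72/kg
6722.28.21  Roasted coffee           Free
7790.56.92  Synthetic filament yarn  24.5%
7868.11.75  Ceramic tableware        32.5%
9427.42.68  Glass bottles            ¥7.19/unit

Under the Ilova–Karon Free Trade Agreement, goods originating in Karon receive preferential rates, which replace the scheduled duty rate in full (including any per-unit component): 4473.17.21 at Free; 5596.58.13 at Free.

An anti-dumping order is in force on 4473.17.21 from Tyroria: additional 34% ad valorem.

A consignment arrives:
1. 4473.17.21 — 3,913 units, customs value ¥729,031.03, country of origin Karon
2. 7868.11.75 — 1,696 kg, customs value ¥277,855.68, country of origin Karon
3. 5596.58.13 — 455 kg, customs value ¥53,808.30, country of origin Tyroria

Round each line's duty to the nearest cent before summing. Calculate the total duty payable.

¥91,649.90

Line 1 (4473.17.21, Karon, 3,913 units, ¥729,031.03):
Base rate for 4473.17.21 is 5% + ¥3.27/unit.
Origin Karon qualifies under the Ilova–Karon agreement and 4473.17.21 is covered: preferential rate Free applies instead.
The additional-duty order on 4473.17.21 targets Tyroria, not Karon; it does not apply.
Duty = ¥729,031.03 × 0% = ¥0.00.
Line 2 (7868.11.75, Karon, 1,696 kg, ¥277,855.68):
Base rate for 7868.11.75 is 32.5%.
Origin Karon is the FTA partner but 7868.11.75 is not on the preference list; base rate stands.
Duty = ¥277,855.68 × 32.5% = ¥90,303.10.
Line 3 (5596.58.13, Tyroria, 455 kg, ¥53,808.30):
Base rate for 5596.58.13 is ¥2.96/kg.
5596.58.13 has an FTA preferential rate, but origin Tyroria is not Karon; base rate stands.
Duty = 455 × ¥2.96 = ¥1,346.80.
Total = ¥0.00 + ¥90,303.10 + ¥1,346.80 = ¥91,649.90.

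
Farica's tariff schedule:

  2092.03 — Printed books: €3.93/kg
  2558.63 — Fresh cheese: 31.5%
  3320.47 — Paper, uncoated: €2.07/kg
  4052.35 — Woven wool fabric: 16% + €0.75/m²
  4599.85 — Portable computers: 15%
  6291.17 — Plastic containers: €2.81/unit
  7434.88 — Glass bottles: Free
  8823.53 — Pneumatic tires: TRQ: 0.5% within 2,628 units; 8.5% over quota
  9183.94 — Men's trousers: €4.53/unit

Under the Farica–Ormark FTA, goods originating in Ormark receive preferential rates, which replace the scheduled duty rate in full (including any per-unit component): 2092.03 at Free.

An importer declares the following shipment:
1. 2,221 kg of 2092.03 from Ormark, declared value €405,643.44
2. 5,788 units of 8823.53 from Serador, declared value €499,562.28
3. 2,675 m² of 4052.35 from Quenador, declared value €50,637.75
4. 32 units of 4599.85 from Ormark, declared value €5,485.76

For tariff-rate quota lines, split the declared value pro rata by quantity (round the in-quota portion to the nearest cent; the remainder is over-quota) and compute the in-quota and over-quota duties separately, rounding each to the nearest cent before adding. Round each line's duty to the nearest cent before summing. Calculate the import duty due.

€35,248.13

Line 1 (2092.03, Ormark, 2,221 kg, €405,643.44):
Base rate for 2092.03 is €3.93/kg.
Origin Ormark qualifies under the Farica–Ormark agreement and 2092.03 is covered: preferential rate Free applies instead.
Duty = €405,643.44 × 0% = €0.00.
Line 2 (8823.53, Serador, 5,788 units, €499,562.28):
Code 8823.53 is under a tariff-rate quota (threshold 2,628 units). In-quota: 2,628 units at 0.5%; over-quota: 3,160 units at 8.5%.
Pro-rata value split: in-quota = €499,562.28 × 2,628/5,788 = €226,822.68; over-quota = €499,562.28 − €226,822.68 = €272,739.60.
In-quota duty = €226,822.68 × 0.5% = €1,134.11. Over-quota duty = €272,739.60 × 8.5% = €23,182.87.
Line duty = €1,134.11 + €23,182.87 = €24,316.98.
Line 3 (4052.35, Quenador, 2,675 m², €50,637.75):
Base rate for 4052.35 is 16% + €0.75/m².
Duty = €50,637.75 × 16% + 2,675 × €0.75 = €10,108.29.
Line 4 (4599.85, Ormark, 32 units, €5,485.76):
Base rate for 4599.85 is 15%.
Origin Ormark is the FTA partner but 4599.85 is not on the preference list; base rate stands.
Duty = €5,485.76 × 15% = €822.86.
Total = €0.00 + €24,316.98 + €10,108.29 + €822.86 = €35,248.13.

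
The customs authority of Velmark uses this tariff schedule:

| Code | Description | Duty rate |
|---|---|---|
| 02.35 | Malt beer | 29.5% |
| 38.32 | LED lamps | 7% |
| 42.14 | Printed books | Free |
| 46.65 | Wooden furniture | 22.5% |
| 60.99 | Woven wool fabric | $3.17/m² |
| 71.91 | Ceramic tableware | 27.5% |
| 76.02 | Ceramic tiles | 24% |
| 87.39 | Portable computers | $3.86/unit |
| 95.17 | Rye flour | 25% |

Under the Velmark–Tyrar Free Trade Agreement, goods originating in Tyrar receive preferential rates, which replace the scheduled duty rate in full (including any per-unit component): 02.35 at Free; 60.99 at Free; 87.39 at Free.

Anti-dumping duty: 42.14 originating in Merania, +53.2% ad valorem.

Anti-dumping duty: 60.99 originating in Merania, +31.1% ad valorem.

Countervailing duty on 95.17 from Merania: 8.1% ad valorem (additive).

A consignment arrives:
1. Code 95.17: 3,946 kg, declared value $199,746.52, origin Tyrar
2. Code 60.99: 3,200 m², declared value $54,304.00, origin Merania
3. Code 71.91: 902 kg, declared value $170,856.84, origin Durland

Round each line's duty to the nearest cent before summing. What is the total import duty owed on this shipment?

$123,954.80

Line 1 (95.17, Tyrar, 3,946 kg, $199,746.52):
Base rate for 95.17 is 25%.
Origin Tyrar is the FTA partner but 95.17 is not on the preference list; base rate stands.
The additional-duty order on 95.17 targets Merania, not Tyrar; it does not apply.
Duty = $199,746.52 × 25% = $49,936.63.
Line 2 (60.99, Merania, 3,200 m², $54,304.00):
Base rate for 60.99 is $3.17/m².
60.99 has an FTA preferential rate, but origin Merania is not Tyrar; base rate stands.
Additional duty on 60.99 from Merania: +31.1% ad valorem. Applied ad valorem rate = 31.1%.
Duty = $54,304.00 × 31.1% + 3,200 × $3.17 = $27,032.54.
Line 3 (71.91, Durland, 902 kg, $170,856.84):
Base rate for 71.91 is 27.5%.
Duty = $170,856.84 × 27.5% = $46,985.63.
Total = $49,936.63 + $27,032.54 + $46,985.63 = $123,954.80.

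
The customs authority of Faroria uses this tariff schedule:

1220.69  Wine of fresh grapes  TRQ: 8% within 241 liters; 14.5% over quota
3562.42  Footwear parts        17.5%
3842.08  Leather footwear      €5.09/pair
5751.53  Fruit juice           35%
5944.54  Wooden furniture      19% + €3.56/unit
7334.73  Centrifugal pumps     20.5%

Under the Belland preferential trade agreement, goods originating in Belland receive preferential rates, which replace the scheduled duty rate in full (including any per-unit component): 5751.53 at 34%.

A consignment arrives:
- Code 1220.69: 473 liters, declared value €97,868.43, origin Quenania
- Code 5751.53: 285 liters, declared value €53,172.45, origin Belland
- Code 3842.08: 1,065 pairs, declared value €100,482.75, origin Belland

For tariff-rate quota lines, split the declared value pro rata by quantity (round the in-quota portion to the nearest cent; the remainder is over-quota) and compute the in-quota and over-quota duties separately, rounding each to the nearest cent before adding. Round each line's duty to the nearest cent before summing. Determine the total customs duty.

Line 1 (1220.69, Quenania, 473 liters, €97,868.43):
Code 1220.69 is under a tariff-rate quota (threshold 241 liters). In-quota: 241 liters at 8%; over-quota: 232 liters at 14.5%.
Pro-rata value split: in-quota = €97,868.43 × 241/473 = €49,865.31; over-quota = €97,868.43 − €49,865.31 = €48,003.12.
In-quota duty = €49,865.31 × 8% = €3,989.22. Over-quota duty = €48,003.12 × 14.5% = €6,960.45.
Line duty = €3,989.22 + €6,960.45 = €10,949.67.
Line 2 (5751.53, Belland, 285 liters, €53,172.45):
Base rate for 5751.53 is 35%.
Origin Belland qualifies under the Faroria–Belland agreement and 5751.53 is covered: preferential rate 34% applies instead.
Duty = €53,172.45 × 34% = €18,078.63.
Line 3 (3842.08, Belland, 1,065 pairs, €100,482.75):
Base rate for 3842.08 is €5.09/pair.
Origin Belland is the FTA partner but 3842.08 is not on the preference list; base rate stands.
Duty = 1,065 × €5.09 = €5,420.85.
Total = €10,949.67 + €18,078.63 + €5,420.85 = €34,449.15.

€34,449.15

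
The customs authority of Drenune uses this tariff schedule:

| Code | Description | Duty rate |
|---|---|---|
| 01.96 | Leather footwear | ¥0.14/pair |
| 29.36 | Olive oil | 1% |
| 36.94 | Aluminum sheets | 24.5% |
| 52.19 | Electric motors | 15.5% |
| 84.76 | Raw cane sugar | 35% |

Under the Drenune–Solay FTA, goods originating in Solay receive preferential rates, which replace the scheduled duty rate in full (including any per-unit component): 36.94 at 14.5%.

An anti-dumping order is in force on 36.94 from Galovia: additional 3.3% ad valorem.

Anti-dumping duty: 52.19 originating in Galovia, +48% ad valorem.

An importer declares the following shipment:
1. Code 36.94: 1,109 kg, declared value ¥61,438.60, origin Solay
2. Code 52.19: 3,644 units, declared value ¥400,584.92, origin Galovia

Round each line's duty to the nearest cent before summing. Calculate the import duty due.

¥263,280.02

Line 1 (36.94, Solay, 1,109 kg, ¥61,438.60):
Base rate for 36.94 is 24.5%.
Origin Solay qualifies under the Drenune–Solay agreement and 36.94 is covered: preferential rate 14.5% applies instead.
The additional-duty order on 36.94 targets Galovia, not Solay; it does not apply.
Duty = ¥61,438.60 × 14.5% = ¥8,908.60.
Line 2 (52.19, Galovia, 3,644 units, ¥400,584.92):
Base rate for 52.19 is 15.5%.
Additional duty on 52.19 from Galovia: +48%. Applied ad valorem rate: 15.5% + 48% = 63.5%.
Duty = ¥400,584.92 × 63.5% = ¥254,371.42.
Total = ¥8,908.60 + ¥254,371.42 = ¥263,280.02.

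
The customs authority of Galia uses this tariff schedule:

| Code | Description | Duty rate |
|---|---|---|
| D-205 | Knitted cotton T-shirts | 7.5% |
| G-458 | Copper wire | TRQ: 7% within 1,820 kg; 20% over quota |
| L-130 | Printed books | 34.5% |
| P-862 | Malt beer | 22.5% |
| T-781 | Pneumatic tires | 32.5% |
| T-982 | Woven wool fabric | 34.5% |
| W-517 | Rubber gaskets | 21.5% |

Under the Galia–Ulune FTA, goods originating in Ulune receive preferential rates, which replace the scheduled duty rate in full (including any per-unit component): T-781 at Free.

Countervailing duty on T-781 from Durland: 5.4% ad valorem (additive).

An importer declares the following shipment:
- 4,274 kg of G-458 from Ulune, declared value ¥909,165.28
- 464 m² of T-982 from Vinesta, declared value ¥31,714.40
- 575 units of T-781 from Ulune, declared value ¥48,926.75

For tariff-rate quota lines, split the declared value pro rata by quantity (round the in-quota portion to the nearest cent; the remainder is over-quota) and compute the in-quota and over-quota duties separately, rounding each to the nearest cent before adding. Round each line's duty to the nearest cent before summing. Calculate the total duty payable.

¥142,444.98

Line 1 (G-458, Ulune, 4,274 kg, ¥909,165.28):
Code G-458 is under a tariff-rate quota (threshold 1,820 kg). In-quota: 1,820 kg at 7%; over-quota: 2,454 kg at 20%.
Pro-rata value split: in-quota = ¥909,165.28 × 1,820/4,274 = ¥387,150.40; over-quota = ¥909,165.28 − ¥387,150.40 = ¥522,014.88.
In-quota duty = ¥387,150.40 × 7% = ¥27,100.53. Over-quota duty = ¥522,014.88 × 20% = ¥104,402.98.
Line duty = ¥27,100.53 + ¥104,402.98 = ¥131,503.51.
Line 2 (T-982, Vinesta, 464 m², ¥31,714.40):
Base rate for T-982 is 34.5%.
Duty = ¥31,714.40 × 34.5% = ¥10,941.47.
Line 3 (T-781, Ulune, 575 units, ¥48,926.75):
Base rate for T-781 is 32.5%.
Origin Ulune qualifies under the Galia–Ulune agreement and T-781 is covered: preferential rate Free applies instead.
The additional-duty order on T-781 targets Durland, not Ulune; it does not apply.
Duty = ¥48,926.75 × 0% = ¥0.00.
Total = ¥131,503.51 + ¥10,941.47 + ¥0.00 = ¥142,444.98.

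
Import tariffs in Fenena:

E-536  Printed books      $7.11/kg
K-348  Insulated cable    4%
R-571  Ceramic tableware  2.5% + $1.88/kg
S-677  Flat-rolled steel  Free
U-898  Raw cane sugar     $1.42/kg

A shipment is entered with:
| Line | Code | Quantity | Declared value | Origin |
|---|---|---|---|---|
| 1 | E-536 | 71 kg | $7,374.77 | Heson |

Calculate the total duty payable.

Line 1 (E-536, Heson, 71 kg, $7,374.77):
Base rate for E-536 is $7.11/kg.
Duty = 71 × $7.11 = $504.81.

$504.81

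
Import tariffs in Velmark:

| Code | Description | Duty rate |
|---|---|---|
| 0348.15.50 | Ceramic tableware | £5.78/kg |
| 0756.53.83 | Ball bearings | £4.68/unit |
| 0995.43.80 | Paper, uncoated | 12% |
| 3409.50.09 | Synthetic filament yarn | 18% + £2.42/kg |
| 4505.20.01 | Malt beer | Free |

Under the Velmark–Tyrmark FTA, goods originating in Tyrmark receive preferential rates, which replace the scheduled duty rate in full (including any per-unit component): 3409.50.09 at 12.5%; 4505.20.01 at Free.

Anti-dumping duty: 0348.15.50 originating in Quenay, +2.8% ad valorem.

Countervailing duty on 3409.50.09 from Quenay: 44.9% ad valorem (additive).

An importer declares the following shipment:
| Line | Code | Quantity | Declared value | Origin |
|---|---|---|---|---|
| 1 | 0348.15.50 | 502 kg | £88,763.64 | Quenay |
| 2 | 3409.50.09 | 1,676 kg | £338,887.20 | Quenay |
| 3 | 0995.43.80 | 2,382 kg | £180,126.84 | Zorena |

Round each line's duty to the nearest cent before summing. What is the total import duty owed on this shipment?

Line 1 (0348.15.50, Quenay, 502 kg, £88,763.64):
Base rate for 0348.15.50 is £5.78/kg.
Additional duty on 0348.15.50 from Quenay: +2.8% ad valorem. Applied ad valorem rate = 2.8%.
Duty = £88,763.64 × 2.8% + 502 × £5.78 = £5,386.94.
Line 2 (3409.50.09, Quenay, 1,676 kg, £338,887.20):
Base rate for 3409.50.09 is 18% + £2.42/kg.
3409.50.09 has an FTA preferential rate, but origin Quenay is not Tyrmark; base rate stands.
Additional duty on 3409.50.09 from Quenay: +44.9%. Applied ad valorem rate: 18% + 44.9% = 62.9%.
Duty = £338,887.20 × 62.9% + 1,676 × £2.42 = £217,215.97.
Line 3 (0995.43.80, Zorena, 2,382 kg, £180,126.84):
Base rate for 0995.43.80 is 12%.
Duty = £180,126.84 × 12% = £21,615.22.
Total = £5,386.94 + £217,215.97 + £21,615.22 = £244,218.13.

£244,218.13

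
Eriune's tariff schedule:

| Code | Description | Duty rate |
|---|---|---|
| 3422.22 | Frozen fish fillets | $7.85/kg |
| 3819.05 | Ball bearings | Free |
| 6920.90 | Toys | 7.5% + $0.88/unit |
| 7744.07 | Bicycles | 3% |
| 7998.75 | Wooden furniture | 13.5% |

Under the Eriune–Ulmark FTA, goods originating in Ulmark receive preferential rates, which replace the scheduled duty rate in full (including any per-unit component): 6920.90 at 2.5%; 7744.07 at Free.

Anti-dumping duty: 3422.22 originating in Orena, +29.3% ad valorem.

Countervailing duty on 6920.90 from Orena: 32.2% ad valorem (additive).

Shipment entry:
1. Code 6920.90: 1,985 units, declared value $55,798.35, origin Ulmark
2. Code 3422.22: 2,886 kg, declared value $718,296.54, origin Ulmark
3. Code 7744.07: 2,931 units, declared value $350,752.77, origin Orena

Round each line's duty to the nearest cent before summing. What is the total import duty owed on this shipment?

Line 1 (6920.90, Ulmark, 1,985 units, $55,798.35):
Base rate for 6920.90 is 7.5% + $0.88/unit.
Origin Ulmark qualifies under the Eriune–Ulmark agreement and 6920.90 is covered: preferential rate 2.5% applies instead.
The additional-duty order on 6920.90 targets Orena, not Ulmark; it does not apply.
Duty = $55,798.35 × 2.5% = $1,394.96.
Line 2 (3422.22, Ulmark, 2,886 kg, $718,296.54):
Base rate for 3422.22 is $7.85/kg.
Origin Ulmark is the FTA partner but 3422.22 is not on the preference list; base rate stands.
The additional-duty order on 3422.22 targets Orena, not Ulmark; it does not apply.
Duty = 2,886 × $7.85 = $22,655.10.
Line 3 (7744.07, Orena, 2,931 units, $350,752.77):
Base rate for 7744.07 is 3%.
7744.07 has an FTA preferential rate, but origin Orena is not Ulmark; base rate stands.
Duty = $350,752.77 × 3% = $10,522.58.
Total = $1,394.96 + $22,655.10 + $10,522.58 = $34,572.64.

$34,572.64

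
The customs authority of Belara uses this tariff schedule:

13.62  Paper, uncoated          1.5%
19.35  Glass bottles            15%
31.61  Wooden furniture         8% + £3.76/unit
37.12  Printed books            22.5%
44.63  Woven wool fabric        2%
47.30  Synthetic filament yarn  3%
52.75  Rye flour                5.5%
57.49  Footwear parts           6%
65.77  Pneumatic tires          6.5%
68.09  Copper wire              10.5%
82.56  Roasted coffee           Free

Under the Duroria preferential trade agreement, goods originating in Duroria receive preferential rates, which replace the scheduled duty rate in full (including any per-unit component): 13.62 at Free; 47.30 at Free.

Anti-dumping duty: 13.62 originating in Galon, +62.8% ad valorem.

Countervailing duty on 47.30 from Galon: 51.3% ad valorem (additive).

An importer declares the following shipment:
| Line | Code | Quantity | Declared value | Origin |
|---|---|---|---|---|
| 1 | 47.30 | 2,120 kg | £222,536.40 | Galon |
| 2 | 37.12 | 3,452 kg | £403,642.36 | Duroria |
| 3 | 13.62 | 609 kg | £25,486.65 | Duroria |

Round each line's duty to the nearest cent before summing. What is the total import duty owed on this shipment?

Line 1 (47.30, Galon, 2,120 kg, £222,536.40):
Base rate for 47.30 is 3%.
47.30 has an FTA preferential rate, but origin Galon is not Duroria; base rate stands.
Additional duty on 47.30 from Galon: +51.3%. Applied ad valorem rate: 3% + 51.3% = 54.3%.
Duty = £222,536.40 × 54.3% = £120,837.27.
Line 2 (37.12, Duroria, 3,452 kg, £403,642.36):
Base rate for 37.12 is 22.5%.
Origin Duroria is the FTA partner but 37.12 is not on the preference list; base rate stands.
Duty = £403,642.36 × 22.5% = £90,819.53.
Line 3 (13.62, Duroria, 609 kg, £25,486.65):
Base rate for 13.62 is 1.5%.
Origin Duroria qualifies under the Belara–Duroria agreement and 13.62 is covered: preferential rate Free applies instead.
The additional-duty order on 13.62 targets Galon, not Duroria; it does not apply.
Duty = £25,486.65 × 0% = £0.00.
Total = £120,837.27 + £90,819.53 + £0.00 = £211,656.80.

£211,656.80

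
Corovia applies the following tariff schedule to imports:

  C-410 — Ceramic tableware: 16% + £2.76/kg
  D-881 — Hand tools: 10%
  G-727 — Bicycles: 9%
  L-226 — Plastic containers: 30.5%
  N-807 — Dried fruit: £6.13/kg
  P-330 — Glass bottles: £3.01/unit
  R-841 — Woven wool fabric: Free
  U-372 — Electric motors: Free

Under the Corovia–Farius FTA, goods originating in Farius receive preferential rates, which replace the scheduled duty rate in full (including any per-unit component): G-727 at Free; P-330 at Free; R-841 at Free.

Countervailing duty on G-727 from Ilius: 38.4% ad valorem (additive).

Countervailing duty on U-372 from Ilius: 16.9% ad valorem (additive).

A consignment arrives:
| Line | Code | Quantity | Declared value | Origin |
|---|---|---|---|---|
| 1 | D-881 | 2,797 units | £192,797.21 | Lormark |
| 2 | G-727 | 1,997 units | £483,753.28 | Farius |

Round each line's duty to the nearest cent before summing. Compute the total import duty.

Line 1 (D-881, Lormark, 2,797 units, £192,797.21):
Base rate for D-881 is 10%.
Duty = £192,797.21 × 10% = £19,279.72.
Line 2 (G-727, Farius, 1,997 units, £483,753.28):
Base rate for G-727 is 9%.
Origin Farius qualifies under the Corovia–Farius agreement and G-727 is covered: preferential rate Free applies instead.
The additional-duty order on G-727 targets Ilius, not Farius; it does not apply.
Duty = £483,753.28 × 0% = £0.00.
Total = £19,279.72 + £0.00 = £19,279.72.

£19,279.72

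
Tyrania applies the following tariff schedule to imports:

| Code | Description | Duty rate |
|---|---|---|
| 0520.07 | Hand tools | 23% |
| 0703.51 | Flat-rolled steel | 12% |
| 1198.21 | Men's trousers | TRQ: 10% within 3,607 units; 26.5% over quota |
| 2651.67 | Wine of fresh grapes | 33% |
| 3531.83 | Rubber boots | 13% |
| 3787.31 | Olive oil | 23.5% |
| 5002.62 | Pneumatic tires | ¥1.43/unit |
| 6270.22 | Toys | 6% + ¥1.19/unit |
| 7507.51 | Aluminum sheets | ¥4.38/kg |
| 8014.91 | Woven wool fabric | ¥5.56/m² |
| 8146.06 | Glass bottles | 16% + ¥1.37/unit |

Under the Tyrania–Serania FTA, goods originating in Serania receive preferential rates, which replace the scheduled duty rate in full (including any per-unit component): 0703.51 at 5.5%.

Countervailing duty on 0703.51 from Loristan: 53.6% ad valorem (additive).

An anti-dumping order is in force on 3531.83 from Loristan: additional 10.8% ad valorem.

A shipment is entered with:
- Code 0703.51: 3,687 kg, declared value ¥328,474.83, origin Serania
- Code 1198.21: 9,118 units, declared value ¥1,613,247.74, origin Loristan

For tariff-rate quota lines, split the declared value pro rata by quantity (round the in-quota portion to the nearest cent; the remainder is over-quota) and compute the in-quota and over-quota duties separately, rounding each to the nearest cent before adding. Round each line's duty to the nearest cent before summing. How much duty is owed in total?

Line 1 (0703.51, Serania, 3,687 kg, ¥328,474.83):
Base rate for 0703.51 is 12%.
Origin Serania qualifies under the Tyrania–Serania agreement and 0703.51 is covered: preferential rate 5.5% applies instead.
The additional-duty order on 0703.51 targets Loristan, not Serania; it does not apply.
Duty = ¥328,474.83 × 5.5% = ¥18,066.12.
Line 2 (1198.21, Loristan, 9,118 units, ¥1,613,247.74):
Code 1198.21 is under a tariff-rate quota (threshold 3,607 units). In-quota: 3,607 units at 10%; over-quota: 5,511 units at 26.5%.
Pro-rata value split: in-quota = ¥1,613,247.74 × 3,607/9,118 = ¥638,186.51; over-quota = ¥1,613,247.74 − ¥638,186.51 = ¥975,061.23.
In-quota duty = ¥638,186.51 × 10% = ¥63,818.65. Over-quota duty = ¥975,061.23 × 26.5% = ¥258,391.23.
Line duty = ¥63,818.65 + ¥258,391.23 = ¥322,209.88.
Total = ¥18,066.12 + ¥322,209.88 = ¥340,276.00.

¥340,276.00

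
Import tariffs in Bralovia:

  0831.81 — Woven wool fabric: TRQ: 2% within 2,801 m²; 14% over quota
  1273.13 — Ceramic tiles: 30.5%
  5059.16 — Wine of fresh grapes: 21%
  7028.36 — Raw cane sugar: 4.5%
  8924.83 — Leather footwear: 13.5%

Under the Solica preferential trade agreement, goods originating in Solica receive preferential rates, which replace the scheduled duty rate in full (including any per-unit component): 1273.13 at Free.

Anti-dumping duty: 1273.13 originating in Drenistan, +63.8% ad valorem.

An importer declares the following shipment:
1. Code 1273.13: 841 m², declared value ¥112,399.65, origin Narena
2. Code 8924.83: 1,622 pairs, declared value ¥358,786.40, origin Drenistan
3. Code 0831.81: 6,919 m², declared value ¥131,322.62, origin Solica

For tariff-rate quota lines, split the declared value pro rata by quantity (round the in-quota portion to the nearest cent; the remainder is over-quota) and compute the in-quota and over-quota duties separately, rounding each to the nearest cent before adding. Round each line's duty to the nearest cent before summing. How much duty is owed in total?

Line 1 (1273.13, Narena, 841 m², ¥112,399.65):
Base rate for 1273.13 is 30.5%.
1273.13 has an FTA preferential rate, but origin Narena is not Solica; base rate stands.
The additional-duty order on 1273.13 targets Drenistan, not Narena; it does not apply.
Duty = ¥112,399.65 × 30.5% = ¥34,281.89.
Line 2 (8924.83, Drenistan, 1,622 pairs, ¥358,786.40):
Base rate for 8924.83 is 13.5%.
Duty = ¥358,786.40 × 13.5% = ¥48,436.16.
Line 3 (0831.81, Solica, 6,919 m², ¥131,322.62):
Code 0831.81 is under a tariff-rate quota (threshold 2,801 m²). In-quota: 2,801 m² at 2%; over-quota: 4,118 m² at 14%.
Pro-rata value split: in-quota = ¥131,322.62 × 2,801/6,919 = ¥53,162.98; over-quota = ¥131,322.62 − ¥53,162.98 = ¥78,159.64.
In-quota duty = ¥53,162.98 × 2% = ¥1,063.26. Over-quota duty = ¥78,159.64 × 14% = ¥10,942.35.
Line duty = ¥1,063.26 + ¥10,942.35 = ¥12,005.61.
Total = ¥34,281.89 + ¥48,436.16 + ¥12,005.61 = ¥94,723.66.

¥94,723.66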